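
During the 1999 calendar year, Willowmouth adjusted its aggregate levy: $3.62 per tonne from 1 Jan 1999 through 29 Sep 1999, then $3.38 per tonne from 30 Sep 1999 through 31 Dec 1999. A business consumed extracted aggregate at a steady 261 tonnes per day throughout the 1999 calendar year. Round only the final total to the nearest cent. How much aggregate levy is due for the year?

1 Jan – 29 Sep 1999: 272 days × 261 tonnes/day = 70,992 tonnes at $3.62/tonne → $256,991.04
30 Sep – 31 Dec 1999: 93 days × 261 tonnes/day = 24,273 tonnes at $3.38/tonne → $82,042.74

$339,033.78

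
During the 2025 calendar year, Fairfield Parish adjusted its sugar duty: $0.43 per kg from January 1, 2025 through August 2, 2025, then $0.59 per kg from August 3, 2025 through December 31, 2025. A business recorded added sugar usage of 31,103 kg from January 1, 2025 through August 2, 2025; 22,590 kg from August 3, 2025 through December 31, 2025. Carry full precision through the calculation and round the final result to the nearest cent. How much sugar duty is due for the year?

January 1 – August 2, 2025: 31,103 kg at $0.43/kg → $13374.29
August 3 – December 31, 2025: 22,590 kg at $0.59/kg → $13328.10

$26702.39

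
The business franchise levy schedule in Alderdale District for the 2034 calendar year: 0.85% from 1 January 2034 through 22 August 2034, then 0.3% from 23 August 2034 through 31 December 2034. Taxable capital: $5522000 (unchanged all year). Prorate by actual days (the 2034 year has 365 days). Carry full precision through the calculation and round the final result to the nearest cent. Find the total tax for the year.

$36036.72

1 January – 22 August 2034: 234 days at 0.85% → $5522000 × 0.85% × 234/365 = $30091.1178
23 August – 31 December 2034: 131 days at 0.3% → $5522000 × 0.3% × 131/365 = $5945.6055
Total = $36036.7233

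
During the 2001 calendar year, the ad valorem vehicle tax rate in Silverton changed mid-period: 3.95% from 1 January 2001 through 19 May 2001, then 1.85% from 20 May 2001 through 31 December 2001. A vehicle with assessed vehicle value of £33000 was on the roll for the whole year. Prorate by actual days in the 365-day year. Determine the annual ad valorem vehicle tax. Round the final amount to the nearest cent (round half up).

£874.41

1 January – 19 May 2001: 139 days at 3.95% → £33000 × 3.95% × 139/365 = £496.4014
20 May – 31 December 2001: 226 days at 1.85% → £33000 × 1.85% × 226/365 = £378.0082
Total = £874.4096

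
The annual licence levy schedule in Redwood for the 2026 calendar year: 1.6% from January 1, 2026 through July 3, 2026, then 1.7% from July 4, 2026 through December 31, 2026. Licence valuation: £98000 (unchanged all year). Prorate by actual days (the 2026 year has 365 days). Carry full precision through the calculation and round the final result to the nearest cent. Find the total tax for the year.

£1616.60

January 1 – July 3, 2026: 184 days at 1.6% → £98000 × 1.6% × 184/365 = £790.4438
July 4 – December 31, 2026: 181 days at 1.7% → £98000 × 1.7% × 181/365 = £826.1534
Total = £1616.5973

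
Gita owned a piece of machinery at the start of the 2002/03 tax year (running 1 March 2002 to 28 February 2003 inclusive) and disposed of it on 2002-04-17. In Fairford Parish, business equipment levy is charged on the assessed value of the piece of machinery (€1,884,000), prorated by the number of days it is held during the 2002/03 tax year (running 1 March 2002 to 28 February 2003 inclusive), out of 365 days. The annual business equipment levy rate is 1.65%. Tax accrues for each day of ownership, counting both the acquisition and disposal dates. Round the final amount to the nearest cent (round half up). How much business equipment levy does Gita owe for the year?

€4,088.02

Days held (2002-03-01 to 2002-04-17): 48 out of 365
Tax = €1,884,000 × 1.65% × 48/365 = €4,088.0219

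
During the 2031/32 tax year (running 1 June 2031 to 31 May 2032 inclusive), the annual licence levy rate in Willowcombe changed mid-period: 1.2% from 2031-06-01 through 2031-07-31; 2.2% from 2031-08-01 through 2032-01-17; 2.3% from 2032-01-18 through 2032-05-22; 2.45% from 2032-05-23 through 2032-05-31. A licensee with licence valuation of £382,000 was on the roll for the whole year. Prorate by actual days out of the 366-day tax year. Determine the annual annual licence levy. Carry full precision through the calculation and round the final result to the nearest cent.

2031-06-01 to 2031-07-31: 61 days at 1.2% → £382,000 × 1.2% × 61/366 = £764.0000
2031-08-01 to 2032-01-17: 170 days at 2.2% → £382,000 × 2.2% × 170/366 = £3,903.4973
2032-01-18 to 2032-05-22: 126 days at 2.3% → £382,000 × 2.3% × 126/366 = £3,024.6885
2032-05-23 to 2032-05-31: 9 days at 2.45% → £382,000 × 2.45% × 9/366 = £230.1393
Total = £7,922.3251

£7,922.33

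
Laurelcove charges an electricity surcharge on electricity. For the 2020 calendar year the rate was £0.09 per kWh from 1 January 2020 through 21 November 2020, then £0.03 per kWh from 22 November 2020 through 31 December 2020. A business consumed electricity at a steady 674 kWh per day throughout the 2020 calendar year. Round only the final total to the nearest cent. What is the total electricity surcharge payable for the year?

1 January – 21 November 2020: 326 days × 674 kWh/day = 219,724 kWh at £0.09/kWh → £19,775.16
22 November – 31 December 2020: 40 days × 674 kWh/day = 26,960 kWh at £0.03/kWh → £808.80

£20,583.96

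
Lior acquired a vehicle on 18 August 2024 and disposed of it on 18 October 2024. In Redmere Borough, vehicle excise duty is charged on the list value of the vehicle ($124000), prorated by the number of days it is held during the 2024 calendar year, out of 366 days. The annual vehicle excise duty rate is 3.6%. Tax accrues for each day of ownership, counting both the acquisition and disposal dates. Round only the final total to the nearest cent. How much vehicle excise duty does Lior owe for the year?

$756.20

Days held (18 August – 18 October 2024): 62 out of 366
Tax = $124000 × 3.6% × 62/366 = $756.1967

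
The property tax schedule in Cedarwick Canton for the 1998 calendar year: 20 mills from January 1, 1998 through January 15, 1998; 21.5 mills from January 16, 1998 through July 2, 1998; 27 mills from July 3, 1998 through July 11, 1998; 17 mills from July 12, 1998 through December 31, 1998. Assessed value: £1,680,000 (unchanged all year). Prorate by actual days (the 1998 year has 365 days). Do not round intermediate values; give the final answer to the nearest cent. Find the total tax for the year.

£32,661.04

January 1 – January 15, 1998: 15 days at 20 mills → £1,680,000 × 2% × 15/365 = £1,380.8219
January 16 – July 2, 1998: 168 days at 21.5 mills → £1,680,000 × 2.15% × 168/365 = £16,625.0959
July 3 – July 11, 1998: 9 days at 27 mills → £1,680,000 × 2.7% × 9/365 = £1,118.4658
July 12 – December 31, 1998: 173 days at 17 mills → £1,680,000 × 1.7% × 173/365 = £13,536.6575
Total = £32,661.0411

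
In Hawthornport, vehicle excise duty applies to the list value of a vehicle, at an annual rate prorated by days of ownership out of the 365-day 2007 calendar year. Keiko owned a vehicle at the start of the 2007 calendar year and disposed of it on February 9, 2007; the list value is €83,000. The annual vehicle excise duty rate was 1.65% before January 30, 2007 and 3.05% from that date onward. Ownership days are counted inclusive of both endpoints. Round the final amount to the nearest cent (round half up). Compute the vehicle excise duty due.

January 1 – January 29, 2007: 29 days at 1.65% → €83,000 × 1.65% × 29/365 = €108.8096
January 30 – February 9, 2007: 11 days at 3.05% → €83,000 × 3.05% × 11/365 = €76.2918
Total = €185.1014

€185.10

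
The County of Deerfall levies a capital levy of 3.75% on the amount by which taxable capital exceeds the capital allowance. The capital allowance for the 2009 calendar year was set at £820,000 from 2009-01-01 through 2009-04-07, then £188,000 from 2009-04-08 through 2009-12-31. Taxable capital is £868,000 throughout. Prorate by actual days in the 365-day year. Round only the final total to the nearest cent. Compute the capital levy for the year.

£19,201.64

2009-01-01 to 2009-04-07: 97 days, exemption £820,000 → (£868,000 − £820,000) × 3.75% × 97/365 = £478.3562
2009-04-08 to 2009-12-31: 268 days, exemption £188,000 → (£868,000 − £188,000) × 3.75% × 268/365 = £18,723.2877
Total = £19,201.6438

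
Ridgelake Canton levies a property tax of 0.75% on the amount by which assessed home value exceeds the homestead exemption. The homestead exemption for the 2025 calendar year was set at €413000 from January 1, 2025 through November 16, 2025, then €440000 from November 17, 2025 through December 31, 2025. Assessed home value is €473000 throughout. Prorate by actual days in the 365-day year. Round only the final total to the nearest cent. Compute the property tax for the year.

January 1 – November 16, 2025: 320 days, exemption €413000 → (€473000 − €413000) × 0.75% × 320/365 = €394.5205
November 17 – December 31, 2025: 45 days, exemption €440000 → (€473000 − €440000) × 0.75% × 45/365 = €30.5137
Total = €425.0342

€425.03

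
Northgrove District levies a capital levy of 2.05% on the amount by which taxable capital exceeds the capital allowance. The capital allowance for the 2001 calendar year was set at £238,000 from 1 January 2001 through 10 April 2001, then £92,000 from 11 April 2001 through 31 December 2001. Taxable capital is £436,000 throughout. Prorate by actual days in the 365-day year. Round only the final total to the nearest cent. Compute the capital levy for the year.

£6,232.00

1 January – 10 April 2001: 100 days, exemption £238,000 → (£436,000 − £238,000) × 2.05% × 100/365 = £1,112.0548
11 April – 31 December 2001: 265 days, exemption £92,000 → (£436,000 − £92,000) × 2.05% × 265/365 = £5,119.9452
Total = £6,232.0000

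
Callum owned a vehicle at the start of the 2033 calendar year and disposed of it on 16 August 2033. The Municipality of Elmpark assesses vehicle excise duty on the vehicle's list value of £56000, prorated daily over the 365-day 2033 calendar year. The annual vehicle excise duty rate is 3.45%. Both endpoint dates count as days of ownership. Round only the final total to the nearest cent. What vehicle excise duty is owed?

£1206.84

Days held (1 January – 16 August 2033): 228 out of 365
Tax = £56000 × 3.45% × 228/365 = £1206.8384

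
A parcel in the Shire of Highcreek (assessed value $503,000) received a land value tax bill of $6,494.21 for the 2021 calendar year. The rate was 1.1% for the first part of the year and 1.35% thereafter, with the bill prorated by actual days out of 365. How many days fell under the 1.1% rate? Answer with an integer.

86 days

Let d = days at the first rate; then 365 − d days at the second rate.
$503,000 × [1.1%·d + 1.35%·(365−d)] / 365 = $6,494.21
Solving gives d = 86, so the new rate took effect on 28 March 2021.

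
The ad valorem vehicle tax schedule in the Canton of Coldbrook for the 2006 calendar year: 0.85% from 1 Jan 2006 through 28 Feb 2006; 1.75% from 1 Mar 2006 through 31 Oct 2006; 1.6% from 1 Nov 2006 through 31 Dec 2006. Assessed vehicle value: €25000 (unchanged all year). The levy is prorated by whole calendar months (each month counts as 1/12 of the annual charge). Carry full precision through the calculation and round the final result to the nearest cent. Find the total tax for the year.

1 Jan – 28 Feb 2006: 2 months at 0.85% → €25000 × 0.85% × 2/12 = €35.4167
1 Mar – 31 Oct 2006: 8 months at 1.75% → €25000 × 1.75% × 8/12 = €291.6667
1 Nov – 31 Dec 2006: 2 months at 1.6% → €25000 × 1.6% × 2/12 = €66.6667
Total = €393.7500

€393.75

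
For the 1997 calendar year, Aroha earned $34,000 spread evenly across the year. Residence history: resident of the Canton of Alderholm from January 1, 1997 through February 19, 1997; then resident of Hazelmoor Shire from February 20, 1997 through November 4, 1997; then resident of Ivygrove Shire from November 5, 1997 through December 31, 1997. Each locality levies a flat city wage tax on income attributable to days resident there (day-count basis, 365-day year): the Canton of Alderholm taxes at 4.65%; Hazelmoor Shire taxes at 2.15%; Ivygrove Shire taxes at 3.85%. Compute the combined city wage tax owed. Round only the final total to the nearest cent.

$937.70

The Canton of Alderholm, January 1 – February 19, 1997: 50 days → $34,000 × 4.65% × 50/365 = $216.5753
Hazelmoor Shire, February 20 – November 4, 1997: 258 days → $34,000 × 2.15% × 258/365 = $516.7068
Ivygrove Shire, November 5 – December 31, 1997: 57 days → $34,000 × 3.85% × 57/365 = $204.4192
Total = $937.7014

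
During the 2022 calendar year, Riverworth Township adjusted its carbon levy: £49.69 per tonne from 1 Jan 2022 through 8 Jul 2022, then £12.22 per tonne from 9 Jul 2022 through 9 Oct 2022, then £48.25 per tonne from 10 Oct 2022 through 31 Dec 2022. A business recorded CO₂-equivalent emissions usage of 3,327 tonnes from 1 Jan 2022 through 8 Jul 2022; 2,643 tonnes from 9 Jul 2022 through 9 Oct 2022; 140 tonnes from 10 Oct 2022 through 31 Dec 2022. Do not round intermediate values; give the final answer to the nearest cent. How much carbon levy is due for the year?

1 Jan – 8 Jul 2022: 3,327 tonnes at £49.69/tonne → £165,318.63
9 Jul – 9 Oct 2022: 2,643 tonnes at £12.22/tonne → £32,297.46
10 Oct – 31 Dec 2022: 140 tonnes at £48.25/tonne → £6,755.00

£204,371.09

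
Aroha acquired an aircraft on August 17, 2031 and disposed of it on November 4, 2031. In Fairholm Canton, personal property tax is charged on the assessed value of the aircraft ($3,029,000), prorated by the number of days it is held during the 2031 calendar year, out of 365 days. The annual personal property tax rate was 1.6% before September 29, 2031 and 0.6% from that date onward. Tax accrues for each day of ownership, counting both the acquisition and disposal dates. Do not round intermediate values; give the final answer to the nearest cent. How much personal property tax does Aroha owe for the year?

August 17 – September 28, 2031: 43 days at 1.6% → $3,029,000 × 1.6% × 43/365 = $5,709.4575
September 29 – November 4, 2031: 37 days at 0.6% → $3,029,000 × 0.6% × 37/365 = $1,842.2959
Total = $7,551.7534

$7,551.75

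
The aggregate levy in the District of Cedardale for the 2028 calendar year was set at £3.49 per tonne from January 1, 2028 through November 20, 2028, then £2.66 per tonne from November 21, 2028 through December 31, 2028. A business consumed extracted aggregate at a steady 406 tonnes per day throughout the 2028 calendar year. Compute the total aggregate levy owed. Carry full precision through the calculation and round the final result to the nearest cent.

£504,783.86

January 1 – November 20, 2028: 325 days × 406 tonnes/day = 131,950 tonnes at £3.49/tonne → £460,505.50
November 21 – December 31, 2028: 41 days × 406 tonnes/day = 16,646 tonnes at £2.66/tonne → £44,278.36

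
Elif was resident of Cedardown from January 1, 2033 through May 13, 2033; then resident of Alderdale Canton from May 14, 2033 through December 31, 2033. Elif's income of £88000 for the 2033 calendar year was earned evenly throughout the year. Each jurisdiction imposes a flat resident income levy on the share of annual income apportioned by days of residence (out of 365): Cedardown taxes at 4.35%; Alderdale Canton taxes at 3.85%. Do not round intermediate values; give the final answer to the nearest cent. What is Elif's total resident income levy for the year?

Cedardown, January 1 – May 13, 2033: 133 days → £88000 × 4.35% × 133/365 = £1394.8603
Alderdale Canton, May 14 – December 31, 2033: 232 days → £88000 × 3.85% × 232/365 = £2153.4685
Total = £3548.3288

£3548.33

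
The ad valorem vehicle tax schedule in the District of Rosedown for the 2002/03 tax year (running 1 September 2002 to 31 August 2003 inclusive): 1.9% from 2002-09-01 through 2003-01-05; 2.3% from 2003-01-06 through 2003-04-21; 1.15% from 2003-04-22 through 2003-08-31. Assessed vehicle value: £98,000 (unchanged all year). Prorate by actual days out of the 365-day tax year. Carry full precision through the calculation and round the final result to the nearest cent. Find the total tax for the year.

2002-09-01 to 2003-01-05: 127 days at 1.9% → £98,000 × 1.9% × 127/365 = £647.8740
2003-01-06 to 2003-04-21: 106 days at 2.3% → £98,000 × 2.3% × 106/365 = £654.5863
2003-04-22 to 2003-08-31: 132 days at 1.15% → £98,000 × 1.15% × 132/365 = £407.5726
Total = £1,710.0329

£1,710.03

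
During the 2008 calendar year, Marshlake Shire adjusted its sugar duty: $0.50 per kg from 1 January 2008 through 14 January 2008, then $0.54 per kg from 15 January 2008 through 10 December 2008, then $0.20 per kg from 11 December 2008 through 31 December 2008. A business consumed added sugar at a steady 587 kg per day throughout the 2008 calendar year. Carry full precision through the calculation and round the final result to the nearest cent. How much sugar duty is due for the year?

$111494.78

1 January – 14 January 2008: 14 days × 587 kg/day = 8,218 kg at $0.50/kg → $4109.00
15 January – 10 December 2008: 331 days × 587 kg/day = 194,297 kg at $0.54/kg → $104920.38
11 December – 31 December 2008: 21 days × 587 kg/day = 12,327 kg at $0.20/kg → $2465.40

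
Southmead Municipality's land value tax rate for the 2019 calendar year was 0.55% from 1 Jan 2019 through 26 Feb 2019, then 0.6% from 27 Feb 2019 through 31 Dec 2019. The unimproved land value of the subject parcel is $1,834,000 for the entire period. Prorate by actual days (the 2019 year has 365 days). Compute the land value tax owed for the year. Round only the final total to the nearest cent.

$10,860.80

1 Jan – 26 Feb 2019: 57 days at 0.55% → $1,834,000 × 0.55% × 57/365 = $1,575.2301
27 Feb – 31 Dec 2019: 308 days at 0.6% → $1,834,000 × 0.6% × 308/365 = $9,285.5671
Total = $10,860.7973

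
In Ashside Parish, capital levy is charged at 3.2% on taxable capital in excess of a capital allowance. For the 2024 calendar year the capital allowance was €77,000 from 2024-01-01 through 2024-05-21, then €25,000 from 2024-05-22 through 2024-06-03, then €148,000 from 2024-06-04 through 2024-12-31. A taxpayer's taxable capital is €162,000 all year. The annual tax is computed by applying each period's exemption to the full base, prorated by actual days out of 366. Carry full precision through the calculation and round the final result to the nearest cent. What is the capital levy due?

2024-01-01 to 2024-05-21: 142 days, exemption €77,000 → (€162,000 − €77,000) × 3.2% × 142/366 = €1,055.3005
2024-05-22 to 2024-06-03: 13 days, exemption €25,000 → (€162,000 − €25,000) × 3.2% × 13/366 = €155.7158
2024-06-04 to 2024-12-31: 211 days, exemption €148,000 → (€162,000 − €148,000) × 3.2% × 211/366 = €258.2732
Total = €1,469.2896

€1,469.29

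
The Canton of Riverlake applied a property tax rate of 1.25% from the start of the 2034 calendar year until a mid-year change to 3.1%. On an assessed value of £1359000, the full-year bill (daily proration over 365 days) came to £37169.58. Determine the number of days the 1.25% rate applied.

Let d = days at the first rate; then 365 − d days at the second rate.
£1359000 × [1.25%·d + 3.1%·(365−d)] / 365 = £37169.58
Solving gives d = 72, so the new rate took effect on 14 March 2034.

72 days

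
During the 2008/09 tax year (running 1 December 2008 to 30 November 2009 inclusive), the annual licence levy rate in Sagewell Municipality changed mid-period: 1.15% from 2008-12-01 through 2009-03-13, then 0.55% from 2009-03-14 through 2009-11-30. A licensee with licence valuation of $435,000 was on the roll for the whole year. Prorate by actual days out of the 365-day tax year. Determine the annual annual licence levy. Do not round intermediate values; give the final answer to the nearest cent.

2008-12-01 to 2009-03-13: 103 days at 1.15% → $435,000 × 1.15% × 103/365 = $1,411.6644
2009-03-14 to 2009-11-30: 262 days at 0.55% → $435,000 × 0.55% × 262/365 = $1,717.3562
Total = $3,129.0205

$3,129.02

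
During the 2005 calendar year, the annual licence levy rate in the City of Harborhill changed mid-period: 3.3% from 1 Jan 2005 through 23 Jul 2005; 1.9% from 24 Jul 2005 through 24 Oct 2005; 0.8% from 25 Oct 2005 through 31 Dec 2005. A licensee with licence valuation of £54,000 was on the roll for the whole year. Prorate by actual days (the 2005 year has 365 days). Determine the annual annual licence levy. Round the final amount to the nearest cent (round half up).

1 Jan – 23 Jul 2005: 204 days at 3.3% → £54,000 × 3.3% × 204/365 = £995.9671
24 Jul – 24 Oct 2005: 93 days at 1.9% → £54,000 × 1.9% × 93/365 = £261.4192
25 Oct – 31 Dec 2005: 68 days at 0.8% → £54,000 × 0.8% × 68/365 = £80.4822
Total = £1,337.8685

£1,337.87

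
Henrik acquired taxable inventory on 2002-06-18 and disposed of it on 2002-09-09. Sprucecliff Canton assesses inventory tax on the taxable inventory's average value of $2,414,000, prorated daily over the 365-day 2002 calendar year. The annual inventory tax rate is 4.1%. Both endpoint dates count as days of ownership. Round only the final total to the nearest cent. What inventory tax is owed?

Days held (2002-06-18 to 2002-09-09): 84 out of 365
Tax = $2,414,000 × 4.1% × 84/365 = $22,777.5781

$22,777.58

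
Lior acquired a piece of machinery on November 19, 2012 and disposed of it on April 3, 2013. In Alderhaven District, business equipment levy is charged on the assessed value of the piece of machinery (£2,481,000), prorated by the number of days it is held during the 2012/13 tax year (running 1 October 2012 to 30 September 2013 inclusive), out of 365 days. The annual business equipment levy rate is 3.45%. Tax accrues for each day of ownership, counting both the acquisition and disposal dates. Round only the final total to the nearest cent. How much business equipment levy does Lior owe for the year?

£31,892.75

Days held (November 19, 2012 – April 3, 2013): 136 out of 365
Tax = £2,481,000 × 3.45% × 136/365 = £31,892.7452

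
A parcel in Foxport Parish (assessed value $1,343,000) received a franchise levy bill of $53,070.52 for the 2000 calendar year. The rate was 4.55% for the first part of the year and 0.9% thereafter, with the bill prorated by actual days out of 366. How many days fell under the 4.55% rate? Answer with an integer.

306 days

Let d = days at the first rate; then 366 − d days at the second rate.
$1,343,000 × [4.55%·d + 0.9%·(366−d)] / 366 = $53,070.52
Solving gives d = 306, so the new rate took effect on 2 Nov 2000.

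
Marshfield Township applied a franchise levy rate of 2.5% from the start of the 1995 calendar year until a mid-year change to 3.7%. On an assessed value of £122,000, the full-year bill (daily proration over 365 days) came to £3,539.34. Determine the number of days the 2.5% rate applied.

Let d = days at the first rate; then 365 − d days at the second rate.
£122,000 × [2.5%·d + 3.7%·(365−d)] / 365 = £3,539.34
Solving gives d = 243, so the new rate took effect on September 1, 1995.

243 days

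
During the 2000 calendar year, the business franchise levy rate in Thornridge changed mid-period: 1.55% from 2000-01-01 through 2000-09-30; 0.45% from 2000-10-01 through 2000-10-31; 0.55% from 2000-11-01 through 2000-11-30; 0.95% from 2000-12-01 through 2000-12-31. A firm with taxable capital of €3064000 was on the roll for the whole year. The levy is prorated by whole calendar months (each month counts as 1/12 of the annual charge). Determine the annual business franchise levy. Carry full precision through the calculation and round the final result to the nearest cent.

2000-01-01 to 2000-09-30: 9 months at 1.55% → €3064000 × 1.55% × 9/12 = €35619.0000
2000-10-01 to 2000-10-31: 1 month at 0.45% → €3064000 × 0.45% × 1/12 = €1149.0000
2000-11-01 to 2000-11-30: 1 month at 0.55% → €3064000 × 0.55% × 1/12 = €1404.3333
2000-12-01 to 2000-12-31: 1 month at 0.95% → €3064000 × 0.95% × 1/12 = €2425.6667
Total = €40598.0000

€40598.00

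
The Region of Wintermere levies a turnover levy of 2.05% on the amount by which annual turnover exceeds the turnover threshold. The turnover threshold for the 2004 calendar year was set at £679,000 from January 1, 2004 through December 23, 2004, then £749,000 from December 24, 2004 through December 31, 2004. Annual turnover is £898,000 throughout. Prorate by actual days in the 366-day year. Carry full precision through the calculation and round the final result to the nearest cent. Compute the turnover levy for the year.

£4,458.13

January 1 – December 23, 2004: 358 days, exemption £679,000 → (£898,000 − £679,000) × 2.05% × 358/366 = £4,391.3689
December 24 – December 31, 2004: 8 days, exemption £749,000 → (£898,000 − £749,000) × 2.05% × 8/366 = £66.7650
Total = £4,458.1339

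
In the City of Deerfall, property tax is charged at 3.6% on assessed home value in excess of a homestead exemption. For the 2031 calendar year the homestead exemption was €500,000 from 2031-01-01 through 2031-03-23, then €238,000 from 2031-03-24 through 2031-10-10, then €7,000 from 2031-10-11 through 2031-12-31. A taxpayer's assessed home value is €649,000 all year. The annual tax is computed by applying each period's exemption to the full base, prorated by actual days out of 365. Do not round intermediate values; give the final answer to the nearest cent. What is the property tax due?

€14,545.28

2031-01-01 to 2031-03-23: 82 days, exemption €500,000 → (€649,000 − €500,000) × 3.6% × 82/365 = €1,205.0630
2031-03-24 to 2031-10-10: 201 days, exemption €238,000 → (€649,000 − €238,000) × 3.6% × 201/365 = €8,147.9342
2031-10-11 to 2031-12-31: 82 days, exemption €7,000 → (€649,000 − €7,000) × 3.6% × 82/365 = €5,192.2849
Total = €14,545.2822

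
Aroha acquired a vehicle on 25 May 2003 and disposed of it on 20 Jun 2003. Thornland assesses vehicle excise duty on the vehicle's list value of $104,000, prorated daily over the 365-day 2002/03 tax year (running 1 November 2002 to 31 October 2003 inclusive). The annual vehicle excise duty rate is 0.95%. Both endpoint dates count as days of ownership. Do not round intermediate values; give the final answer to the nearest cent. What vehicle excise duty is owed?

$73.08

Days held (25 May – 20 Jun 2003): 27 out of 365
Tax = $104,000 × 0.95% × 27/365 = $73.0849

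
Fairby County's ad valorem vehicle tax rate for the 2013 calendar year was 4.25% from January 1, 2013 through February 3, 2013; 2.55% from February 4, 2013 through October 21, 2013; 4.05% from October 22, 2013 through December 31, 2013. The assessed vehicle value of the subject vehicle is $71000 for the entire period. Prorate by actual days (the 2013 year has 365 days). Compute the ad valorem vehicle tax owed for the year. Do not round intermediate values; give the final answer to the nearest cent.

January 1 – February 3, 2013: 34 days at 4.25% → $71000 × 4.25% × 34/365 = $281.0822
February 4 – October 21, 2013: 260 days at 2.55% → $71000 × 2.55% × 260/365 = $1289.6712
October 22 – December 31, 2013: 71 days at 4.05% → $71000 × 4.05% × 71/365 = $559.3438
Total = $2130.0973

$2130.10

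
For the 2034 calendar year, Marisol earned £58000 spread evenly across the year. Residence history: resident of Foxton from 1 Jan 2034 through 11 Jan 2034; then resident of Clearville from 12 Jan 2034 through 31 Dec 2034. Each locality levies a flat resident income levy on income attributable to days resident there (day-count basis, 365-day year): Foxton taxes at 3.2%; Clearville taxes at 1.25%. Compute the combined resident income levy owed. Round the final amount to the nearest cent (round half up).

£759.08

Foxton, 1 Jan – 11 Jan 2034: 11 days → £58000 × 3.2% × 11/365 = £55.9342
Clearville, 12 Jan – 31 Dec 2034: 354 days → £58000 × 1.25% × 354/365 = £703.1507
Total = £759.0849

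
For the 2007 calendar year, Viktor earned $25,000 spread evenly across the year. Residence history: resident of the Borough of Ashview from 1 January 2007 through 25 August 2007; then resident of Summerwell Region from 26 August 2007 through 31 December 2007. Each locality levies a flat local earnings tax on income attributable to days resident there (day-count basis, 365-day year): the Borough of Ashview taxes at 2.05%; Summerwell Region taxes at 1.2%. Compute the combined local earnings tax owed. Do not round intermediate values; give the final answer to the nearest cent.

$437.98

The Borough of Ashview, 1 January – 25 August 2007: 237 days → $25,000 × 2.05% × 237/365 = $332.7740
Summerwell Region, 26 August – 31 December 2007: 128 days → $25,000 × 1.2% × 128/365 = $105.2055
Total = $437.9795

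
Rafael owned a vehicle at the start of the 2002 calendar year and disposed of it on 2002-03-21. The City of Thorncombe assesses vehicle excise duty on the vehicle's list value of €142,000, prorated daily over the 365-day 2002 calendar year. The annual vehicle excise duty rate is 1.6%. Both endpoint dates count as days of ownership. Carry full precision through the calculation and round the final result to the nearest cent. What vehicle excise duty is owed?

€497.97

Days held (2002-01-01 to 2002-03-21): 80 out of 365
Tax = €142,000 × 1.6% × 80/365 = €497.9726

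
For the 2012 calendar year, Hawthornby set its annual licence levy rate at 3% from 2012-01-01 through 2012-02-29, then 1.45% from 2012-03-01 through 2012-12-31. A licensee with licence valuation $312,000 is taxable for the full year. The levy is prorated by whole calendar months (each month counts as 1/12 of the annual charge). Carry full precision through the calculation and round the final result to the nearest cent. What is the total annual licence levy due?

$5,330.00

2012-01-01 to 2012-02-29: 2 months at 3% → $312,000 × 3% × 2/12 = $1,560.0000
2012-03-01 to 2012-12-31: 10 months at 1.45% → $312,000 × 1.45% × 10/12 = $3,770.0000
Total = $5,330.0000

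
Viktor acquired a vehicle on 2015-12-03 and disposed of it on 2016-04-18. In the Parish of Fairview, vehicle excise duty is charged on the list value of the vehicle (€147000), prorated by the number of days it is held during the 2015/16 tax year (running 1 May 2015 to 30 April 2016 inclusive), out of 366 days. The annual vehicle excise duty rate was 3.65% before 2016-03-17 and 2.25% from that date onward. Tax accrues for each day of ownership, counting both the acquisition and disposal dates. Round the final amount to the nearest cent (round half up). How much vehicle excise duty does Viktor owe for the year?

2015-12-03 to 2016-03-16: 105 days at 3.65% → €147000 × 3.65% × 105/366 = €1539.2828
2016-03-17 to 2016-04-18: 33 days at 2.25% → €147000 × 2.25% × 33/366 = €298.2172
Total = €1837.5000

€1837.50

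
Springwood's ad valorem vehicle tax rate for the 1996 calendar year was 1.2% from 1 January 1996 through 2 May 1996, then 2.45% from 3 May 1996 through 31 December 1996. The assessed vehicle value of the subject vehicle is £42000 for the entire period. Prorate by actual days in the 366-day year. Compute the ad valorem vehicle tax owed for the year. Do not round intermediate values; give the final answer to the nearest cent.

1 January – 2 May 1996: 123 days at 1.2% → £42000 × 1.2% × 123/366 = £169.3770
3 May – 31 December 1996: 243 days at 2.45% → £42000 × 2.45% × 243/366 = £683.1885
Total = £852.5656

£852.57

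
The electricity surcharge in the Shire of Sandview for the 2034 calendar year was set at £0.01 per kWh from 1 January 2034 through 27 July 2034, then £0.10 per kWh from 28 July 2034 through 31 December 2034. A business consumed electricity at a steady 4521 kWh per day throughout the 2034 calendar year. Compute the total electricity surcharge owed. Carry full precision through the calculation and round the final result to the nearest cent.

£80,383.38

1 January – 27 July 2034: 208 days × 4521 kWh/day = 940,368 kWh at £0.01/kWh → £9,403.68
28 July – 31 December 2034: 157 days × 4521 kWh/day = 709,797 kWh at £0.10/kWh → £70,979.70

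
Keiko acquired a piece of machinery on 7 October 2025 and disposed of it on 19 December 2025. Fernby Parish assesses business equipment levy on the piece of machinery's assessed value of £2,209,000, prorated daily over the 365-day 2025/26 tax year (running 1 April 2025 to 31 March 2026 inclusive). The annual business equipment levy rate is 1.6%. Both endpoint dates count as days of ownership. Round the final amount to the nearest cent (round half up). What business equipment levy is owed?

Days held (7 October – 19 December 2025): 74 out of 365
Tax = £2,209,000 × 1.6% × 74/365 = £7,165.6329

£7,165.63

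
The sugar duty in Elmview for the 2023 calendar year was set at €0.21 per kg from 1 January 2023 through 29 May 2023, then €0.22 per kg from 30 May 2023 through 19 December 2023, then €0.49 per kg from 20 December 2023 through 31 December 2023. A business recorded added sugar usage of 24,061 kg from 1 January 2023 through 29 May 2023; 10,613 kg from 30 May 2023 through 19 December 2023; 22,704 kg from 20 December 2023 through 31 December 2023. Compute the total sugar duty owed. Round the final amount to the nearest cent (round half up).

1 January – 29 May 2023: 24,061 kg at €0.21/kg → €5,052.81
30 May – 19 December 2023: 10,613 kg at €0.22/kg → €2,334.86
20 December – 31 December 2023: 22,704 kg at €0.49/kg → €11,124.96

€18,512.63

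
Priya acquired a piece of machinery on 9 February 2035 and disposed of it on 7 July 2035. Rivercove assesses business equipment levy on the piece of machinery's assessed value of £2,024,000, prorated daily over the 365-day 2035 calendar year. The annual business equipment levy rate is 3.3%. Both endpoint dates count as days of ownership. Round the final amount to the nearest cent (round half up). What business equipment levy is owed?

Days held (9 February – 7 July 2035): 149 out of 365
Tax = £2,024,000 × 3.3% × 149/365 = £27,265.7753

£27,265.78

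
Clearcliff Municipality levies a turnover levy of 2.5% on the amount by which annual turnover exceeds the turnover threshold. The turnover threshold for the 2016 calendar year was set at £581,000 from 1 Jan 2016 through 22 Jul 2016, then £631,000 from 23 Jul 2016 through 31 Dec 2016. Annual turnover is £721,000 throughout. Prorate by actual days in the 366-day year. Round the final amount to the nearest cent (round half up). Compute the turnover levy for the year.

1 Jan – 22 Jul 2016: 204 days, exemption £581,000 → (£721,000 − £581,000) × 2.5% × 204/366 = £1,950.8197
23 Jul – 31 Dec 2016: 162 days, exemption £631,000 → (£721,000 − £631,000) × 2.5% × 162/366 = £995.9016
Total = £2,946.7213

£2,946.72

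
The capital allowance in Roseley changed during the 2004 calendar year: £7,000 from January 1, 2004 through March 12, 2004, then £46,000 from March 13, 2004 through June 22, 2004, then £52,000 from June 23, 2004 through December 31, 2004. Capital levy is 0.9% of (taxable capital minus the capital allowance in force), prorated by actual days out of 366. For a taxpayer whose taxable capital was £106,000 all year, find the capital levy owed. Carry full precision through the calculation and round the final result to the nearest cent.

£580.72

January 1 – March 12, 2004: 72 days, exemption £7,000 → (£106,000 − £7,000) × 0.9% × 72/366 = £175.2787
March 13 – June 22, 2004: 102 days, exemption £46,000 → (£106,000 − £46,000) × 0.9% × 102/366 = £150.4918
June 23 – December 31, 2004: 192 days, exemption £52,000 → (£106,000 − £52,000) × 0.9% × 192/366 = £254.9508
Total = £580.7213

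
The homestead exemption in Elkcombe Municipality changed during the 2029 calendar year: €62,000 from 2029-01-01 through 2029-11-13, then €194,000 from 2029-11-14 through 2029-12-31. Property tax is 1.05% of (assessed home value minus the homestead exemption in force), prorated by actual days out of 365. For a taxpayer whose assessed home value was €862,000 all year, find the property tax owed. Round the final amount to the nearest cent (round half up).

2029-01-01 to 2029-11-13: 317 days, exemption €62,000 → (€862,000 − €62,000) × 1.05% × 317/365 = €7,295.3425
2029-11-14 to 2029-12-31: 48 days, exemption €194,000 → (€862,000 − €194,000) × 1.05% × 48/365 = €922.3890
Total = €8,217.7315

€8,217.73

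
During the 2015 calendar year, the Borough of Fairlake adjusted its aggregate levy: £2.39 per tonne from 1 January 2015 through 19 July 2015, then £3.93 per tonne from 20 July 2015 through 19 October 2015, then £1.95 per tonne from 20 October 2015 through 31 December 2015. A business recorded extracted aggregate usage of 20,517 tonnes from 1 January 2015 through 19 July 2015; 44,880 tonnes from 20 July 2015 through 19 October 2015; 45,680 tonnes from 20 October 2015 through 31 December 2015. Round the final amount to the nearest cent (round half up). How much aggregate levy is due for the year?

£314,490.03

1 January – 19 July 2015: 20,517 tonnes at £2.39/tonne → £49,035.63
20 July – 19 October 2015: 44,880 tonnes at £3.93/tonne → £176,378.40
20 October – 31 December 2015: 45,680 tonnes at £1.95/tonne → £89,076.00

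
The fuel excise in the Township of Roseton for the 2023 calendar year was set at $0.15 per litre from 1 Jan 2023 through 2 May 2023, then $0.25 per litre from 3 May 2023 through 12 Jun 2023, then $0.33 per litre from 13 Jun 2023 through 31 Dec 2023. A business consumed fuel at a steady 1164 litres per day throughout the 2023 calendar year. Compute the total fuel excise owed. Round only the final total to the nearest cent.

$110824.44

1 Jan – 2 May 2023: 122 days × 1164 litres/day = 142,008 litres at $0.15/litre → $21301.20
3 May – 12 Jun 2023: 41 days × 1164 litres/day = 47,724 litres at $0.25/litre → $11931.00
13 Jun – 31 Dec 2023: 202 days × 1164 litres/day = 235,128 litres at $0.33/litre → $77592.24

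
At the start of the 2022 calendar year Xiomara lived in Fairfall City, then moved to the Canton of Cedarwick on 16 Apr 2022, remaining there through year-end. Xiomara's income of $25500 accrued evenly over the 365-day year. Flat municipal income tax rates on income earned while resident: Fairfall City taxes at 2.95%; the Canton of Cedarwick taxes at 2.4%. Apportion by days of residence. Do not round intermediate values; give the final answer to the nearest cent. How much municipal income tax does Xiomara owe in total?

$652.35

Fairfall City, 1 Jan – 15 Apr 2022: 105 days → $25500 × 2.95% × 105/365 = $216.4007
The Canton of Cedarwick, 16 Apr – 31 Dec 2022: 260 days → $25500 × 2.4% × 260/365 = $435.9452
Total = $652.3459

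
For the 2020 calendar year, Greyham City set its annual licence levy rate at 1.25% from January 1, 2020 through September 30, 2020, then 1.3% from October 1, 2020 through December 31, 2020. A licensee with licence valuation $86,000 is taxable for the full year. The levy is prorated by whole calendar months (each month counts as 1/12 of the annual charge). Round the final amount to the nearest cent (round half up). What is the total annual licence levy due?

January 1 – September 30, 2020: 9 months at 1.25% → $86,000 × 1.25% × 9/12 = $806.2500
October 1 – December 31, 2020: 3 months at 1.3% → $86,000 × 1.3% × 3/12 = $279.5000
Total = $1,085.7500

$1,085.75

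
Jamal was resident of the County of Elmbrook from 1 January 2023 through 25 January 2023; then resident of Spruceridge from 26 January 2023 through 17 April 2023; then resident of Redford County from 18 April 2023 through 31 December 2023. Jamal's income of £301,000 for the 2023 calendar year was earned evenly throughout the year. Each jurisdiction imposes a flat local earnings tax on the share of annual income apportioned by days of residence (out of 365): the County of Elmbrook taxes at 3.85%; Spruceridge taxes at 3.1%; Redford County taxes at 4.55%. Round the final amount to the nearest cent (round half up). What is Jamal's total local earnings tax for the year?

£12,570.67

The County of Elmbrook, 1 January – 25 January 2023: 25 days → £301,000 × 3.85% × 25/365 = £793.7329
Spruceridge, 26 January – 17 April 2023: 82 days → £301,000 × 3.1% × 82/365 = £2,096.2795
Redford County, 18 April – 31 December 2023: 258 days → £301,000 × 4.55% × 258/365 = £9,680.6548
Total = £12,570.6671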